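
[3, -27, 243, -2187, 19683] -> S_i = 3*-9^i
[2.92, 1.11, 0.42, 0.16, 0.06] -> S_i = 2.92*0.38^i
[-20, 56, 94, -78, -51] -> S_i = Random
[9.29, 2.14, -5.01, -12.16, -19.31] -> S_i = 9.29 + -7.15*i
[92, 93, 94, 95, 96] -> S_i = 92 + 1*i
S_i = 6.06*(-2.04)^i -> [6.06, -12.36, 25.22, -51.45, 104.95]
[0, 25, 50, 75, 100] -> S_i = 0 + 25*i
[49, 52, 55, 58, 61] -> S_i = 49 + 3*i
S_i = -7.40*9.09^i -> [-7.4, -67.27, -611.45, -5558.06, -50522.78]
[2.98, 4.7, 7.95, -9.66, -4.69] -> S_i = Random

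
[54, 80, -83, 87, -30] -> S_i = Random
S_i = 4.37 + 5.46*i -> [4.37, 9.83, 15.29, 20.75, 26.21]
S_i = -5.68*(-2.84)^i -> [-5.68, 16.13, -45.81, 130.11, -369.51]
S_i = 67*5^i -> [67, 335, 1675, 8375, 41875]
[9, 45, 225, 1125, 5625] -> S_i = 9*5^i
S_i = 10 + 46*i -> [10, 56, 102, 148, 194]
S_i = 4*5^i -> [4, 20, 100, 500, 2500]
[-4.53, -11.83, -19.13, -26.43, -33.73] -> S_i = -4.53 + -7.30*i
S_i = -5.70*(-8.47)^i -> [-5.7, 48.28, -408.92, 3463.58, -29336.51]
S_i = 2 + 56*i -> [2, 58, 114, 170, 226]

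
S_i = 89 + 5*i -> [89, 94, 99, 104, 109]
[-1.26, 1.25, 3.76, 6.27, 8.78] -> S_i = -1.26 + 2.51*i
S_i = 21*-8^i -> [21, -168, 1344, -10752, 86016]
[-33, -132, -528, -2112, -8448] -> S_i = -33*4^i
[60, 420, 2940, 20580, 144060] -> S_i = 60*7^i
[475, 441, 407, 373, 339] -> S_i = 475 + -34*i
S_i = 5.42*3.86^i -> [5.42, 20.92, 80.76, 311.72, 1203.23]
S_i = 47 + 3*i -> [47, 50, 53, 56, 59]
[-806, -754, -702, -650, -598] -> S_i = -806 + 52*i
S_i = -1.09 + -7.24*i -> [-1.09, -8.33, -15.57, -22.81, -30.05]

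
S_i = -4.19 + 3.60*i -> [-4.19, -0.59, 3.01, 6.61, 10.21]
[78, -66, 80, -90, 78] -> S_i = Random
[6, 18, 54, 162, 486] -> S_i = 6*3^i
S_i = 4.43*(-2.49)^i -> [4.43, -11.03, 27.47, -68.39, 170.29]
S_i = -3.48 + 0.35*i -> [-3.48, -3.13, -2.78, -2.43, -2.08]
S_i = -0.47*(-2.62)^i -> [-0.47, 1.23, -3.23, 8.45, -22.15]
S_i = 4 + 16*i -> [4, 20, 36, 52, 68]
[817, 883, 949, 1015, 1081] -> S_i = 817 + 66*i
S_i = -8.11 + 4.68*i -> [-8.11, -3.43, 1.25, 5.93, 10.61]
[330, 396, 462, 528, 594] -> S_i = 330 + 66*i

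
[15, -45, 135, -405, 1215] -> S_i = 15*-3^i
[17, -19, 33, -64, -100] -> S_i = Random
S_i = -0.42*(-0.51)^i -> [-0.42, 0.21, -0.11, 0.06, -0.03]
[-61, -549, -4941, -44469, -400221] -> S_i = -61*9^i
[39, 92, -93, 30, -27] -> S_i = Random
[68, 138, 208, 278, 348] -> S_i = 68 + 70*i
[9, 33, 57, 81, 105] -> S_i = 9 + 24*i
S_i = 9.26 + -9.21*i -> [9.26, 0.05, -9.16, -18.37, -27.58]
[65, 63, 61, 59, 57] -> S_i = 65 + -2*i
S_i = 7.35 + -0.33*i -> [7.35, 7.02, 6.69, 6.36, 6.03]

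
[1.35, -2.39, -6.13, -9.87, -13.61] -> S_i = 1.35 + -3.74*i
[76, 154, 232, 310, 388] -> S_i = 76 + 78*i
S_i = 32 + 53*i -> [32, 85, 138, 191, 244]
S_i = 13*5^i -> [13, 65, 325, 1625, 8125]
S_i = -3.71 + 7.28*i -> [-3.71, 3.57, 10.85, 18.13, 25.41]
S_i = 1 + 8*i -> [1, 9, 17, 25, 33]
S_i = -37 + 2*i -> [-37, -35, -33, -31, -29]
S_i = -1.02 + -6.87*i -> [-1.02, -7.89, -14.76, -21.63, -28.5]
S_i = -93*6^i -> [-93, -558, -3348, -20088, -120528]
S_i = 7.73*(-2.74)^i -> [7.73, -21.18, 58.03, -159.01, 435.69]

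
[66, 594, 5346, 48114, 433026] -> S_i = 66*9^i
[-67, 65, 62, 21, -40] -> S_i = Random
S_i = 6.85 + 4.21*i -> [6.85, 11.06, 15.27, 19.48, 23.69]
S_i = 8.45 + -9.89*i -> [8.45, -1.44, -11.33, -21.22, -31.11]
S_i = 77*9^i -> [77, 693, 6237, 56133, 505197]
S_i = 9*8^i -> [9, 72, 576, 4608, 36864]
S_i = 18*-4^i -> [18, -72, 288, -1152, 4608]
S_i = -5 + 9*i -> [-5, 4, 13, 22, 31]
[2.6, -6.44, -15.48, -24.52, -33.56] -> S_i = 2.60 + -9.04*i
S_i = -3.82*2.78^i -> [-3.82, -10.62, -29.52, -82.07, -228.16]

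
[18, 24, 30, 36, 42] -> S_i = 18 + 6*i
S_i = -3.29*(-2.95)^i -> [-3.29, 9.71, -28.63, 84.46, -249.16]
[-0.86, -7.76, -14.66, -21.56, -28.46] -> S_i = -0.86 + -6.90*i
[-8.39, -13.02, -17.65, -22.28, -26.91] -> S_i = -8.39 + -4.63*i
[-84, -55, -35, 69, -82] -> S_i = Random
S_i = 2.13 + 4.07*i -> [2.13, 6.2, 10.27, 14.34, 18.41]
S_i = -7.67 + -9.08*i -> [-7.67, -16.75, -25.83, -34.91, -43.99]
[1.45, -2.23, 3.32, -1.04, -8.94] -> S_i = Random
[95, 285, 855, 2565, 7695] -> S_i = 95*3^i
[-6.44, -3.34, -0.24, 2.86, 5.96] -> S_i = -6.44 + 3.10*i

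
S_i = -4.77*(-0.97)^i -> [-4.77, 4.63, -4.49, 4.35, -4.22]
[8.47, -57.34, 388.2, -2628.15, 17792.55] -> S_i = 8.47*(-6.77)^i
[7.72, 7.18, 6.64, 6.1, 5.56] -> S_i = 7.72 + -0.54*i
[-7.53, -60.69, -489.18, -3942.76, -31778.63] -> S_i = -7.53*8.06^i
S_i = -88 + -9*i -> [-88, -97, -106, -115, -124]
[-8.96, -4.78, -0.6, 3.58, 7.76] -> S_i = -8.96 + 4.18*i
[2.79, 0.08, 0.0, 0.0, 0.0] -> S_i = 2.79*0.03^i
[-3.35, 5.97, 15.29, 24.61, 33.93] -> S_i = -3.35 + 9.32*i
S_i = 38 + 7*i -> [38, 45, 52, 59, 66]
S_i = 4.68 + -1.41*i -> [4.68, 3.27, 1.86, 0.45, -0.96]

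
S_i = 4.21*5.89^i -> [4.21, 24.8, 146.05, 860.26, 5066.91]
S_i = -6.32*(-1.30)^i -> [-6.32, 8.22, -10.68, 13.89, -18.05]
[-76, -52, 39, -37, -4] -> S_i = Random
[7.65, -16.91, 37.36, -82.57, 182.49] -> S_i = 7.65*(-2.21)^i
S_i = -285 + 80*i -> [-285, -205, -125, -45, 35]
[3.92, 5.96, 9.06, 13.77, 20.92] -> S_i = 3.92*1.52^i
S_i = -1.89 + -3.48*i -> [-1.89, -5.37, -8.85, -12.33, -15.81]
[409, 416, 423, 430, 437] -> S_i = 409 + 7*i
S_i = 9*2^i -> [9, 18, 36, 72, 144]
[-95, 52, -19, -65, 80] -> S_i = Random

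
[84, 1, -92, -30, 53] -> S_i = Random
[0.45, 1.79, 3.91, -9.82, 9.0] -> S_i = Random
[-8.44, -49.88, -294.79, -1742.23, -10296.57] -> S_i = -8.44*5.91^i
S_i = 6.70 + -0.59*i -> [6.7, 6.11, 5.52, 4.93, 4.34]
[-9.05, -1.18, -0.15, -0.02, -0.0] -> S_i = -9.05*0.13^i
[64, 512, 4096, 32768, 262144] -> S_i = 64*8^i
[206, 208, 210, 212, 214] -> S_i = 206 + 2*i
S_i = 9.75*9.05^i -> [9.75, 88.24, 798.55, 7226.87, 65403.19]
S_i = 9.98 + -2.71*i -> [9.98, 7.27, 4.56, 1.85, -0.86]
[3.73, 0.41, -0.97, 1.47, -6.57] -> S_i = Random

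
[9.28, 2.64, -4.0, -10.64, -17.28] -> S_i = 9.28 + -6.64*i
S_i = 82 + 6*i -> [82, 88, 94, 100, 106]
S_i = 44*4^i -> [44, 176, 704, 2816, 11264]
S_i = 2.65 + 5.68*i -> [2.65, 8.33, 14.01, 19.69, 25.37]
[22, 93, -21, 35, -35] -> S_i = Random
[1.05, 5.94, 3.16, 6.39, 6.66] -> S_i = Random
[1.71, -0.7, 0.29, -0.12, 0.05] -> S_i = 1.71*(-0.41)^i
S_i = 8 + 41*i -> [8, 49, 90, 131, 172]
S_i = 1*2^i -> [1, 2, 4, 8, 16]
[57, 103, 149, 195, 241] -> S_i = 57 + 46*i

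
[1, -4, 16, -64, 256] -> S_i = 1*-4^i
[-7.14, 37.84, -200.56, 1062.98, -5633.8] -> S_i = -7.14*(-5.30)^i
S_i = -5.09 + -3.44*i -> [-5.09, -8.53, -11.97, -15.41, -18.85]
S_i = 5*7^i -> [5, 35, 245, 1715, 12005]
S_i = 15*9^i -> [15, 135, 1215, 10935, 98415]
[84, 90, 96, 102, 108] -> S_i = 84 + 6*i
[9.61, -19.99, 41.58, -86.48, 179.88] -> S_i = 9.61*(-2.08)^i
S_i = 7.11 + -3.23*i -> [7.11, 3.88, 0.65, -2.58, -5.81]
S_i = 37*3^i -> [37, 111, 333, 999, 2997]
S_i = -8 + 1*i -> [-8, -7, -6, -5, -4]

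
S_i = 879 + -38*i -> [879, 841, 803, 765, 727]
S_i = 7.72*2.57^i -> [7.72, 19.84, 50.99, 131.04, 336.78]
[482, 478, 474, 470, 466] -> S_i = 482 + -4*i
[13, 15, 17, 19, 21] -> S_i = 13 + 2*i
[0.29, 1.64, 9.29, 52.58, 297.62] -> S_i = 0.29*5.66^i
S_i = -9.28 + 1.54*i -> [-9.28, -7.74, -6.2, -4.66, -3.12]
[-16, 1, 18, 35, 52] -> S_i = -16 + 17*i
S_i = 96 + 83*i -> [96, 179, 262, 345, 428]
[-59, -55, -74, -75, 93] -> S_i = Random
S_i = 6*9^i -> [6, 54, 486, 4374, 39366]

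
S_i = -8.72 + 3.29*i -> [-8.72, -5.43, -2.14, 1.15, 4.44]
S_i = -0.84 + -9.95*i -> [-0.84, -10.79, -20.74, -30.69, -40.64]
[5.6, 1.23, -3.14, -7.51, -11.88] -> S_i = 5.60 + -4.37*i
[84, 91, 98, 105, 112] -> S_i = 84 + 7*i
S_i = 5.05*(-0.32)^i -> [5.05, -1.62, 0.52, -0.17, 0.05]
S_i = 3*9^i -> [3, 27, 243, 2187, 19683]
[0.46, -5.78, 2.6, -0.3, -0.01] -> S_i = Random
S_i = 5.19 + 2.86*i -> [5.19, 8.05, 10.91, 13.77, 16.63]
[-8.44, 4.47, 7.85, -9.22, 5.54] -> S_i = Random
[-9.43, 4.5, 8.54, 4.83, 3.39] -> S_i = Random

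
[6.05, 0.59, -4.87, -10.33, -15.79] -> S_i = 6.05 + -5.46*i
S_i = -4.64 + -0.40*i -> [-4.64, -5.04, -5.44, -5.84, -6.24]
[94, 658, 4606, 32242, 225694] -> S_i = 94*7^i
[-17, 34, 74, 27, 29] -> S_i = Random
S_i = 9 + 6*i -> [9, 15, 21, 27, 33]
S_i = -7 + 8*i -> [-7, 1, 9, 17, 25]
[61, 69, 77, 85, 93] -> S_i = 61 + 8*i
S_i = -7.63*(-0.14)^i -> [-7.63, 1.07, -0.15, 0.02, -0.0]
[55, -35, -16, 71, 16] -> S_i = Random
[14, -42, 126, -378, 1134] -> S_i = 14*-3^i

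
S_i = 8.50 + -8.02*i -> [8.5, 0.48, -7.54, -15.56, -23.58]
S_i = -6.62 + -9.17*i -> [-6.62, -15.79, -24.96, -34.13, -43.3]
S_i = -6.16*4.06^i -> [-6.16, -25.01, -101.54, -412.25, -1673.73]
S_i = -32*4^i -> [-32, -128, -512, -2048, -8192]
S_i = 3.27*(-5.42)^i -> [3.27, -17.72, 96.06, -520.65, 2821.92]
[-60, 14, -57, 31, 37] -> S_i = Random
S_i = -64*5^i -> [-64, -320, -1600, -8000, -40000]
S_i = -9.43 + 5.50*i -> [-9.43, -3.93, 1.57, 7.07, 12.57]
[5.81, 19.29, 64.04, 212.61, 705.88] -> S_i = 5.81*3.32^i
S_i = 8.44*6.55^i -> [8.44, 55.28, 362.1, 2371.74, 15534.87]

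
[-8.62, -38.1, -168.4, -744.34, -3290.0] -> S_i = -8.62*4.42^i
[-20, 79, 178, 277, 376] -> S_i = -20 + 99*i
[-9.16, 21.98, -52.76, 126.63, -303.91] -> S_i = -9.16*(-2.40)^i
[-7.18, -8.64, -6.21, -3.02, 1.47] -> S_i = Random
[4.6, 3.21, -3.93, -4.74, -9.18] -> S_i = Random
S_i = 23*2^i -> [23, 46, 92, 184, 368]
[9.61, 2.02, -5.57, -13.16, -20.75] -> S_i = 9.61 + -7.59*i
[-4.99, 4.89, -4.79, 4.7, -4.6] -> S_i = -4.99*(-0.98)^i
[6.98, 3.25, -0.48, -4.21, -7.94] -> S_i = 6.98 + -3.73*i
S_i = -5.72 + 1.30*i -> [-5.72, -4.42, -3.12, -1.82, -0.52]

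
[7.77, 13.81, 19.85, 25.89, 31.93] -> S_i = 7.77 + 6.04*i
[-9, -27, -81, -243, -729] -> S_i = -9*3^i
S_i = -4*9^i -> [-4, -36, -324, -2916, -26244]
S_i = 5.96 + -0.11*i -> [5.96, 5.85, 5.74, 5.63, 5.52]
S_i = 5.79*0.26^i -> [5.79, 1.51, 0.39, 0.1, 0.03]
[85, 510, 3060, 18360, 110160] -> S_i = 85*6^i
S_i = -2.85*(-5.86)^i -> [-2.85, 16.7, -97.87, 573.51, -3360.74]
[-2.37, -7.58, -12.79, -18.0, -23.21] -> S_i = -2.37 + -5.21*i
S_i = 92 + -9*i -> [92, 83, 74, 65, 56]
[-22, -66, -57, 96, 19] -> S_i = Random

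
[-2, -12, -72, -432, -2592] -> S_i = -2*6^i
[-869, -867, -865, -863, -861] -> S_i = -869 + 2*i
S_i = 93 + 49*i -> [93, 142, 191, 240, 289]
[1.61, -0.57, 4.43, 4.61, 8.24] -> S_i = Random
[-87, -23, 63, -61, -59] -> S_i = Random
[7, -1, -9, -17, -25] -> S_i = 7 + -8*i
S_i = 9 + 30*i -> [9, 39, 69, 99, 129]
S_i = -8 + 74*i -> [-8, 66, 140, 214, 288]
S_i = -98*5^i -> [-98, -490, -2450, -12250, -61250]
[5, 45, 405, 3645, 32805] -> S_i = 5*9^i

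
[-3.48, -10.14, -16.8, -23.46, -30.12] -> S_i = -3.48 + -6.66*i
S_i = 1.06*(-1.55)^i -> [1.06, -1.64, 2.55, -3.95, 6.12]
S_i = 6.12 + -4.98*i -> [6.12, 1.14, -3.84, -8.82, -13.8]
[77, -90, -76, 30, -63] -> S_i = Random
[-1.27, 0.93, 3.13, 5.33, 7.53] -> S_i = -1.27 + 2.20*i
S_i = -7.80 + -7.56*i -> [-7.8, -15.36, -22.92, -30.48, -38.04]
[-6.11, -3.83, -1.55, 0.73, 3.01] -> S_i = -6.11 + 2.28*i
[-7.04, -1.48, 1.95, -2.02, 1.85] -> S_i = Random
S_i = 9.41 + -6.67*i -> [9.41, 2.74, -3.93, -10.6, -17.27]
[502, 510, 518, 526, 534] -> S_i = 502 + 8*i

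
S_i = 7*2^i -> [7, 14, 28, 56, 112]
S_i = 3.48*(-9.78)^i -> [3.48, -34.03, 332.86, -3255.34, 31837.19]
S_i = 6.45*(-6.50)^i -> [6.45, -41.92, 272.51, -1771.33, 11513.65]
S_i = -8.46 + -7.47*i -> [-8.46, -15.93, -23.4, -30.87, -38.34]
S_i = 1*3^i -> [1, 3, 9, 27, 81]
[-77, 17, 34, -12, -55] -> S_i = Random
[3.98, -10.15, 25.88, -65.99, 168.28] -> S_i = 3.98*(-2.55)^i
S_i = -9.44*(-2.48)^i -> [-9.44, 23.41, -58.06, 143.99, -357.09]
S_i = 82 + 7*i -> [82, 89, 96, 103, 110]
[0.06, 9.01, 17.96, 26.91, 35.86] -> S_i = 0.06 + 8.95*i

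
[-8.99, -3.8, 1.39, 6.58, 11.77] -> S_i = -8.99 + 5.19*i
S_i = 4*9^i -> [4, 36, 324, 2916, 26244]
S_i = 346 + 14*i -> [346, 360, 374, 388, 402]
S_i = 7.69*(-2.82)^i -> [7.69, -21.69, 61.15, -172.45, 486.32]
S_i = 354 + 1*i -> [354, 355, 356, 357, 358]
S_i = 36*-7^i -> [36, -252, 1764, -12348, 86436]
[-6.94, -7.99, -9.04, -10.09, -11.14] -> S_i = -6.94 + -1.05*i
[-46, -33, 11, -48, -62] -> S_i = Random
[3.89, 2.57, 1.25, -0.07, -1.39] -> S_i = 3.89 + -1.32*i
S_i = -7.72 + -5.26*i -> [-7.72, -12.98, -18.24, -23.5, -28.76]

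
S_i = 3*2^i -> [3, 6, 12, 24, 48]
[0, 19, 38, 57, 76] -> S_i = 0 + 19*i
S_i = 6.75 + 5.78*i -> [6.75, 12.53, 18.31, 24.09, 29.87]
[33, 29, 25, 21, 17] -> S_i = 33 + -4*i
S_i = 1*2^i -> [1, 2, 4, 8, 16]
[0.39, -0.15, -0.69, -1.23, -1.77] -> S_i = 0.39 + -0.54*i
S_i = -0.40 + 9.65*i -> [-0.4, 9.25, 18.9, 28.55, 38.2]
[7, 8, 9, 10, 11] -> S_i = 7 + 1*i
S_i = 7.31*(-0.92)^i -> [7.31, -6.73, 6.19, -5.69, 5.24]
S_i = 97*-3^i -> [97, -291, 873, -2619, 7857]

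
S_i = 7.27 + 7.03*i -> [7.27, 14.3, 21.33, 28.36, 35.39]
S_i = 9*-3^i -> [9, -27, 81, -243, 729]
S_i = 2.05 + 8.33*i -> [2.05, 10.38, 18.71, 27.04, 35.37]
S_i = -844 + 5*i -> [-844, -839, -834, -829, -824]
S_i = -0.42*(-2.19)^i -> [-0.42, 0.92, -2.01, 4.41, -9.66]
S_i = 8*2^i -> [8, 16, 32, 64, 128]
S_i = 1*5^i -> [1, 5, 25, 125, 625]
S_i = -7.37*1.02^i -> [-7.37, -7.52, -7.67, -7.82, -7.98]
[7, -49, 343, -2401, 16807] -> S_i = 7*-7^i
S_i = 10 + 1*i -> [10, 11, 12, 13, 14]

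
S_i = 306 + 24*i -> [306, 330, 354, 378, 402]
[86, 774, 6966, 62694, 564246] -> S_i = 86*9^i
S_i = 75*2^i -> [75, 150, 300, 600, 1200]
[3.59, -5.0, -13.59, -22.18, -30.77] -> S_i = 3.59 + -8.59*i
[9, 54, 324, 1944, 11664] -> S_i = 9*6^i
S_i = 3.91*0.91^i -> [3.91, 3.56, 3.24, 2.95, 2.68]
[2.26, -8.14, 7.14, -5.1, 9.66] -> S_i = Random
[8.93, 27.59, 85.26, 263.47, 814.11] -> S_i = 8.93*3.09^i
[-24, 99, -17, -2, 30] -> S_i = Random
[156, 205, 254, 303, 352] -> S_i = 156 + 49*i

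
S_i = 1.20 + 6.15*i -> [1.2, 7.35, 13.5, 19.65, 25.8]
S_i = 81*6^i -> [81, 486, 2916, 17496, 104976]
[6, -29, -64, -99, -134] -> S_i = 6 + -35*i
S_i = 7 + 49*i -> [7, 56, 105, 154, 203]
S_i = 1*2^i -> [1, 2, 4, 8, 16]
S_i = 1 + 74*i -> [1, 75, 149, 223, 297]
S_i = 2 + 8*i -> [2, 10, 18, 26, 34]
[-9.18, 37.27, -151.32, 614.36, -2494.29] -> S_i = -9.18*(-4.06)^i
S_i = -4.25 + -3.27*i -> [-4.25, -7.52, -10.79, -14.06, -17.33]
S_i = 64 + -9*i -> [64, 55, 46, 37, 28]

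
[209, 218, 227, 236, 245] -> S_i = 209 + 9*i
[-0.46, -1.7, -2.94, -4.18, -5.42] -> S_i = -0.46 + -1.24*i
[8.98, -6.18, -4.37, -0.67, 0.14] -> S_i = Random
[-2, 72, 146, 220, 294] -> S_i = -2 + 74*i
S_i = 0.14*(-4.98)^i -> [0.14, -0.7, 3.47, -17.29, 86.11]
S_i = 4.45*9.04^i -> [4.45, 40.23, 363.66, 3287.5, 29718.97]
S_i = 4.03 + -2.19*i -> [4.03, 1.84, -0.35, -2.54, -4.73]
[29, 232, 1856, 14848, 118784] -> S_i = 29*8^i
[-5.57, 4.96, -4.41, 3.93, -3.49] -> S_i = -5.57*(-0.89)^i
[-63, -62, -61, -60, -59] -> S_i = -63 + 1*i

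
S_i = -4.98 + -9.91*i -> [-4.98, -14.89, -24.8, -34.71, -44.62]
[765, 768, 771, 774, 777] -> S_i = 765 + 3*i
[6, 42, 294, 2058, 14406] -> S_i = 6*7^i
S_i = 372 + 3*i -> [372, 375, 378, 381, 384]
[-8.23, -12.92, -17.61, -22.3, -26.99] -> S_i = -8.23 + -4.69*i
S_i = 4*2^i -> [4, 8, 16, 32, 64]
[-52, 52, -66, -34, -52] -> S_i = Random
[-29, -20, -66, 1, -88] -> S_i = Random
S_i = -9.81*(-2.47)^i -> [-9.81, 24.23, -59.85, 147.83, -365.14]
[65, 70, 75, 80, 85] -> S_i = 65 + 5*i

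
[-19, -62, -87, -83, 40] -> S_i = Random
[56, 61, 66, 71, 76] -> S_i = 56 + 5*i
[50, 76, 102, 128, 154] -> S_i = 50 + 26*i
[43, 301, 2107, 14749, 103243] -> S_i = 43*7^i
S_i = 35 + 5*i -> [35, 40, 45, 50, 55]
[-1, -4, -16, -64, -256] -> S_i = -1*4^i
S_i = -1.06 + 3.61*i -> [-1.06, 2.55, 6.16, 9.77, 13.38]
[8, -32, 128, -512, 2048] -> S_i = 8*-4^i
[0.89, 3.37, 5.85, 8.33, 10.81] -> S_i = 0.89 + 2.48*i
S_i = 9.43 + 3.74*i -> [9.43, 13.17, 16.91, 20.65, 24.39]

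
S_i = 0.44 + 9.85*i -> [0.44, 10.29, 20.14, 29.99, 39.84]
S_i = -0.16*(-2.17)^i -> [-0.16, 0.35, -0.75, 1.63, -3.55]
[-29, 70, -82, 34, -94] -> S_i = Random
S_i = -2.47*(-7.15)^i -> [-2.47, 17.66, -126.27, 902.85, -6455.37]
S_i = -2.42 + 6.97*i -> [-2.42, 4.55, 11.52, 18.49, 25.46]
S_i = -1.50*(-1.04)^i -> [-1.5, 1.56, -1.62, 1.69, -1.75]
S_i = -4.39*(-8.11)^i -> [-4.39, 35.6, -288.74, 2341.68, -18991.0]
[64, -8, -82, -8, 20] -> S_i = Random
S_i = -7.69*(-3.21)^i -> [-7.69, 24.68, -79.24, 254.36, -816.48]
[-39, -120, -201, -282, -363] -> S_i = -39 + -81*i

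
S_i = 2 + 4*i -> [2, 6, 10, 14, 18]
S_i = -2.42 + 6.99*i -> [-2.42, 4.57, 11.56, 18.55, 25.54]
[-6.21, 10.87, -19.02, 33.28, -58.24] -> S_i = -6.21*(-1.75)^i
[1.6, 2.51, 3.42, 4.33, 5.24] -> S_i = 1.60 + 0.91*i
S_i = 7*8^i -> [7, 56, 448, 3584, 28672]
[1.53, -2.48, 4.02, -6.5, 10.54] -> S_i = 1.53*(-1.62)^i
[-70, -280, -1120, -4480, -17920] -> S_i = -70*4^i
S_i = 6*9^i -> [6, 54, 486, 4374, 39366]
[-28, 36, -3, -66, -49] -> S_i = Random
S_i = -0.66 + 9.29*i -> [-0.66, 8.63, 17.92, 27.21, 36.5]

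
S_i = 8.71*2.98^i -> [8.71, 25.96, 77.35, 230.5, 686.88]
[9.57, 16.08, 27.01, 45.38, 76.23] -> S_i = 9.57*1.68^i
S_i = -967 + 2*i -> [-967, -965, -963, -961, -959]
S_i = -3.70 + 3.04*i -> [-3.7, -0.66, 2.38, 5.42, 8.46]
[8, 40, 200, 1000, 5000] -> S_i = 8*5^i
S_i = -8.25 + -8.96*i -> [-8.25, -17.21, -26.17, -35.13, -44.09]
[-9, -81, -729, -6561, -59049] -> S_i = -9*9^i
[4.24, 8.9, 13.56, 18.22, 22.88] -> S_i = 4.24 + 4.66*i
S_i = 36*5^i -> [36, 180, 900, 4500, 22500]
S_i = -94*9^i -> [-94, -846, -7614, -68526, -616734]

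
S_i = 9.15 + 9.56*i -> [9.15, 18.71, 28.27, 37.83, 47.39]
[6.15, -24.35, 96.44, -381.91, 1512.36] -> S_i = 6.15*(-3.96)^i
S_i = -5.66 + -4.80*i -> [-5.66, -10.46, -15.26, -20.06, -24.86]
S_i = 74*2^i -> [74, 148, 296, 592, 1184]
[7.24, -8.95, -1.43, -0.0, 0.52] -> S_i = Random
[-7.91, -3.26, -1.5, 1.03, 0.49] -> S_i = Random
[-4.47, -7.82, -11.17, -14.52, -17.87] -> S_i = -4.47 + -3.35*i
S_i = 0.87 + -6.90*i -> [0.87, -6.03, -12.93, -19.83, -26.73]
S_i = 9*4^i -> [9, 36, 144, 576, 2304]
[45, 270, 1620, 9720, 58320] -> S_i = 45*6^i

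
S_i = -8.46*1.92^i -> [-8.46, -16.24, -31.19, -59.88, -114.97]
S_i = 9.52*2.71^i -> [9.52, 25.8, 69.92, 189.47, 513.47]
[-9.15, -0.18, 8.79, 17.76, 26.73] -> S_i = -9.15 + 8.97*i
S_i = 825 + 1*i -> [825, 826, 827, 828, 829]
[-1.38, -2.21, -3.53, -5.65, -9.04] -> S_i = -1.38*1.60^i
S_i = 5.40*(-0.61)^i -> [5.4, -3.29, 2.01, -1.23, 0.75]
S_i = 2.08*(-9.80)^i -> [2.08, -20.38, 199.76, -1957.68, 19185.26]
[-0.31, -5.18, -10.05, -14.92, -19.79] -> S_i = -0.31 + -4.87*i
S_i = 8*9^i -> [8, 72, 648, 5832, 52488]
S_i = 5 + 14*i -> [5, 19, 33, 47, 61]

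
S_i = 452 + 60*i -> [452, 512, 572, 632, 692]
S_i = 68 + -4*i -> [68, 64, 60, 56, 52]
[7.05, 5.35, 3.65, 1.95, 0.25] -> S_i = 7.05 + -1.70*i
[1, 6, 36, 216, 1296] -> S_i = 1*6^i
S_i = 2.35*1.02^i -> [2.35, 2.4, 2.44, 2.49, 2.54]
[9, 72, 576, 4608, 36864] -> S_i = 9*8^i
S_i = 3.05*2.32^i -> [3.05, 7.08, 16.42, 38.09, 88.36]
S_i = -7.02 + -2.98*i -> [-7.02, -10.0, -12.98, -15.96, -18.94]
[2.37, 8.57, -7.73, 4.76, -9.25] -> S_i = Random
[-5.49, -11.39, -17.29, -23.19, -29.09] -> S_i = -5.49 + -5.90*i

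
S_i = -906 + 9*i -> [-906, -897, -888, -879, -870]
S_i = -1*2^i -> [-1, -2, -4, -8, -16]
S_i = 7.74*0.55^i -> [7.74, 4.26, 2.34, 1.29, 0.71]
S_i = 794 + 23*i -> [794, 817, 840, 863, 886]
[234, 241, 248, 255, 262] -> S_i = 234 + 7*i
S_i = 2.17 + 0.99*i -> [2.17, 3.16, 4.15, 5.14, 6.13]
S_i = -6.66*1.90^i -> [-6.66, -12.65, -24.04, -45.68, -86.79]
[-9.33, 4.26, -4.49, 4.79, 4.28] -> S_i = Random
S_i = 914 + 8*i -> [914, 922, 930, 938, 946]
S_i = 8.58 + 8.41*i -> [8.58, 16.99, 25.4, 33.81, 42.22]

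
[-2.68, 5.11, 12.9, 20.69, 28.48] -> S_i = -2.68 + 7.79*i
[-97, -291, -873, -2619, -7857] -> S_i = -97*3^i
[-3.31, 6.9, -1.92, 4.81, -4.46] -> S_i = Random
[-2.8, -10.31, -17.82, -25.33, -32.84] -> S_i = -2.80 + -7.51*i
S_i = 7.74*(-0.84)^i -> [7.74, -6.5, 5.46, -4.59, 3.85]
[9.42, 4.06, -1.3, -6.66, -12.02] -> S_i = 9.42 + -5.36*i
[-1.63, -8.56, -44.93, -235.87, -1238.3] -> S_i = -1.63*5.25^i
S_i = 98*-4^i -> [98, -392, 1568, -6272, 25088]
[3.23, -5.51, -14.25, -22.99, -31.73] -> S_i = 3.23 + -8.74*i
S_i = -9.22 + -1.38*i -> [-9.22, -10.6, -11.98, -13.36, -14.74]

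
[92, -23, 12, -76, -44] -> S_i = Random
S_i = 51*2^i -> [51, 102, 204, 408, 816]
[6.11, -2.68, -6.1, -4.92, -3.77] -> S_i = Random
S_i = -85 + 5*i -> [-85, -80, -75, -70, -65]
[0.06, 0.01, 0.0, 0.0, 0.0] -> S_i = 0.06*0.22^i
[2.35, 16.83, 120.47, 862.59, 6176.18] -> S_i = 2.35*7.16^i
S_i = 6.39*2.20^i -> [6.39, 14.06, 30.93, 68.04, 149.69]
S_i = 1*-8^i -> [1, -8, 64, -512, 4096]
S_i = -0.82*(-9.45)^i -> [-0.82, 7.75, -73.23, 692.01, -6539.45]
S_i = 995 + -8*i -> [995, 987, 979, 971, 963]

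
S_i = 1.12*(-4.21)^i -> [1.12, -4.72, 19.85, -83.57, 351.84]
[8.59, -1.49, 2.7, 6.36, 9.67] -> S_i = Random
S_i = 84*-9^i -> [84, -756, 6804, -61236, 551124]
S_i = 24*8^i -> [24, 192, 1536, 12288, 98304]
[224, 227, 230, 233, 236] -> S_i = 224 + 3*i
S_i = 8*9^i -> [8, 72, 648, 5832, 52488]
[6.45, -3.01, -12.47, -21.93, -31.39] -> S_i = 6.45 + -9.46*i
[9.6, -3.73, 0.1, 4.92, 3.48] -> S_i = Random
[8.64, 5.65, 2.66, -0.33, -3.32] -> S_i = 8.64 + -2.99*i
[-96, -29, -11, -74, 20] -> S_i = Random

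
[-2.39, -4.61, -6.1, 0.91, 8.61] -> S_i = Random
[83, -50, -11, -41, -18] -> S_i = Random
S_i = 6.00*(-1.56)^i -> [6.0, -9.36, 14.6, -22.78, 35.53]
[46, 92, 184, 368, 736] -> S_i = 46*2^i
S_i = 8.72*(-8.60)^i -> [8.72, -74.99, 644.93, -5546.41, 47699.11]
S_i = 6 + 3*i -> [6, 9, 12, 15, 18]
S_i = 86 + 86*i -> [86, 172, 258, 344, 430]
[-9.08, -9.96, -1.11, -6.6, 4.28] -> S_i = Random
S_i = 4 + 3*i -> [4, 7, 10, 13, 16]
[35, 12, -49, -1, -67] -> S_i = Random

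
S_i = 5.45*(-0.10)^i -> [5.45, -0.55, 0.05, -0.01, 0.0]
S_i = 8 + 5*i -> [8, 13, 18, 23, 28]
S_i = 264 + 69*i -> [264, 333, 402, 471, 540]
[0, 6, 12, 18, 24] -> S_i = 0 + 6*i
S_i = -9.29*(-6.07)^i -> [-9.29, 56.39, -342.29, 2077.69, -12611.61]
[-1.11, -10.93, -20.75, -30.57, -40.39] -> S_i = -1.11 + -9.82*i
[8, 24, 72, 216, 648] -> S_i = 8*3^i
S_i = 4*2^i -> [4, 8, 16, 32, 64]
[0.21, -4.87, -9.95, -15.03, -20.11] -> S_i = 0.21 + -5.08*i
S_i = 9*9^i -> [9, 81, 729, 6561, 59049]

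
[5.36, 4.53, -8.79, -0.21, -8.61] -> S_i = Random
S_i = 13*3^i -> [13, 39, 117, 351, 1053]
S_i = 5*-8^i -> [5, -40, 320, -2560, 20480]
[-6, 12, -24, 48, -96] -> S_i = -6*-2^i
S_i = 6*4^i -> [6, 24, 96, 384, 1536]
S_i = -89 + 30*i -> [-89, -59, -29, 1, 31]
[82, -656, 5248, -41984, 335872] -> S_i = 82*-8^i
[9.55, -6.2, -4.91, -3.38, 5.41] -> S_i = Random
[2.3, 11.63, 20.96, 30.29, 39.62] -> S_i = 2.30 + 9.33*i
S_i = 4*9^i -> [4, 36, 324, 2916, 26244]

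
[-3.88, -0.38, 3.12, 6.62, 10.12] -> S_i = -3.88 + 3.50*i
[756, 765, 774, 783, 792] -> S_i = 756 + 9*i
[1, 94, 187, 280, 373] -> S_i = 1 + 93*i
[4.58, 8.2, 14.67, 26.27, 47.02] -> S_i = 4.58*1.79^i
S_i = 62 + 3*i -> [62, 65, 68, 71, 74]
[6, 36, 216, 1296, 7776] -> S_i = 6*6^i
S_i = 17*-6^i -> [17, -102, 612, -3672, 22032]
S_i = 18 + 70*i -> [18, 88, 158, 228, 298]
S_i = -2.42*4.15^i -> [-2.42, -10.04, -41.68, -172.97, -717.81]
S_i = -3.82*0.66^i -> [-3.82, -2.52, -1.66, -1.1, -0.72]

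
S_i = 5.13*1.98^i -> [5.13, 10.16, 20.11, 39.82, 78.85]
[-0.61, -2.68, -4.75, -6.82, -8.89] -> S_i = -0.61 + -2.07*i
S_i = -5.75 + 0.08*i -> [-5.75, -5.67, -5.59, -5.51, -5.43]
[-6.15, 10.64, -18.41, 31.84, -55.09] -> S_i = -6.15*(-1.73)^i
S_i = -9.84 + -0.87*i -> [-9.84, -10.71, -11.58, -12.45, -13.32]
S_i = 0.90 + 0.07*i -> [0.9, 0.97, 1.04, 1.11, 1.18]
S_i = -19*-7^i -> [-19, 133, -931, 6517, -45619]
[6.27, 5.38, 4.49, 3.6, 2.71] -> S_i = 6.27 + -0.89*i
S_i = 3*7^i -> [3, 21, 147, 1029, 7203]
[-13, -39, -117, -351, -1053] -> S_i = -13*3^i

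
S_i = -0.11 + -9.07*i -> [-0.11, -9.18, -18.25, -27.32, -36.39]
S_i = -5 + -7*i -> [-5, -12, -19, -26, -33]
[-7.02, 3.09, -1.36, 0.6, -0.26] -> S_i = -7.02*(-0.44)^i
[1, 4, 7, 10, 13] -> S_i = 1 + 3*i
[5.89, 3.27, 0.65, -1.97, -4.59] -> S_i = 5.89 + -2.62*i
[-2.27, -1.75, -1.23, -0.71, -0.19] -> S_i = -2.27 + 0.52*i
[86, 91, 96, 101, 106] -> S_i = 86 + 5*i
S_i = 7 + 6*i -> [7, 13, 19, 25, 31]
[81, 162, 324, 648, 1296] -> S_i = 81*2^i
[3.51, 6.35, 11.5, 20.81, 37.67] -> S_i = 3.51*1.81^i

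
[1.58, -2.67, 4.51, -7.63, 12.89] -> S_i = 1.58*(-1.69)^i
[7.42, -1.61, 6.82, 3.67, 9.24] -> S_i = Random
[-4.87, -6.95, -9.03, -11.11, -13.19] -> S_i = -4.87 + -2.08*i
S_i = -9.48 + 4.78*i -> [-9.48, -4.7, 0.08, 4.86, 9.64]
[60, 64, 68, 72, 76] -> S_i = 60 + 4*i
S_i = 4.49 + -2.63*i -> [4.49, 1.86, -0.77, -3.4, -6.03]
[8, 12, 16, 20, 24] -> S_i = 8 + 4*i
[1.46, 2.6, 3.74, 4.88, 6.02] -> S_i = 1.46 + 1.14*i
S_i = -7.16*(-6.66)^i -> [-7.16, 47.69, -317.59, 2115.12, -14086.72]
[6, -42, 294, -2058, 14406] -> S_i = 6*-7^i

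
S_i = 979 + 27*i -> [979, 1006, 1033, 1060, 1087]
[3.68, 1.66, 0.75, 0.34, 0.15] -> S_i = 3.68*0.45^i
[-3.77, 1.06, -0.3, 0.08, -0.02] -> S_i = -3.77*(-0.28)^i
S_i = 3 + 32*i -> [3, 35, 67, 99, 131]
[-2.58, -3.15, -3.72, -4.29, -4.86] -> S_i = -2.58 + -0.57*i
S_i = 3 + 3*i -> [3, 6, 9, 12, 15]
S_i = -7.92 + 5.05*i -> [-7.92, -2.87, 2.18, 7.23, 12.28]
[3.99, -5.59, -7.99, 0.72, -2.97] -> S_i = Random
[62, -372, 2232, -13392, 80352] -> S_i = 62*-6^i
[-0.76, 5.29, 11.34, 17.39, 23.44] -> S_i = -0.76 + 6.05*i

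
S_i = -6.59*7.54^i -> [-6.59, -49.69, -374.65, -2824.88, -21299.57]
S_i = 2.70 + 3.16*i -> [2.7, 5.86, 9.02, 12.18, 15.34]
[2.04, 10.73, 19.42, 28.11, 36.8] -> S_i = 2.04 + 8.69*i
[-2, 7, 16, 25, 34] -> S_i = -2 + 9*i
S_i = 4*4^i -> [4, 16, 64, 256, 1024]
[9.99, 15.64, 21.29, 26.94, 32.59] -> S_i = 9.99 + 5.65*i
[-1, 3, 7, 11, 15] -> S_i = -1 + 4*i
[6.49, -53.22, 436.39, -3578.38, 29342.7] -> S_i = 6.49*(-8.20)^i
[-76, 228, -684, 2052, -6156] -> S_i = -76*-3^i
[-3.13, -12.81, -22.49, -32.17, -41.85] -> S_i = -3.13 + -9.68*i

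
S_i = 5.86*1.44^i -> [5.86, 8.44, 12.15, 17.5, 25.2]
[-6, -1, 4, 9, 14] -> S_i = -6 + 5*i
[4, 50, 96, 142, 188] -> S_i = 4 + 46*i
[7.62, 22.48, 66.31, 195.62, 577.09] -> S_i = 7.62*2.95^i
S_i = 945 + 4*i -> [945, 949, 953, 957, 961]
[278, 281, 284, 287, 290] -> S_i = 278 + 3*i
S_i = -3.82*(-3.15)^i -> [-3.82, 12.03, -37.9, 119.4, -376.1]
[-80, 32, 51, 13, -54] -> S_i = Random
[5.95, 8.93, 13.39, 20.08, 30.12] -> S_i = 5.95*1.50^i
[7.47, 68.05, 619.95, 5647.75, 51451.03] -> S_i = 7.47*9.11^i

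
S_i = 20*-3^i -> [20, -60, 180, -540, 1620]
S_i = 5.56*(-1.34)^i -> [5.56, -7.45, 9.98, -13.38, 17.93]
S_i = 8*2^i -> [8, 16, 32, 64, 128]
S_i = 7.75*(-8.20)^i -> [7.75, -63.55, 521.11, -4273.1, 35039.44]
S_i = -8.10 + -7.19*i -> [-8.1, -15.29, -22.48, -29.67, -36.86]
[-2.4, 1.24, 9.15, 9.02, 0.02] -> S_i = Random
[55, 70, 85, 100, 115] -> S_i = 55 + 15*i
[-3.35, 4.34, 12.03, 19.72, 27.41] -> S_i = -3.35 + 7.69*i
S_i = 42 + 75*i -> [42, 117, 192, 267, 342]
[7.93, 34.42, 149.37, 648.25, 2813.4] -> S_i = 7.93*4.34^i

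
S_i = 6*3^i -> [6, 18, 54, 162, 486]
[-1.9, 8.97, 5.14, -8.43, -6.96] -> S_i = Random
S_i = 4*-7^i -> [4, -28, 196, -1372, 9604]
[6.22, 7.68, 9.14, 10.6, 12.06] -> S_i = 6.22 + 1.46*i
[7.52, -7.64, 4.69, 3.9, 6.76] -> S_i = Random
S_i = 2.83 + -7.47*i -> [2.83, -4.64, -12.11, -19.58, -27.05]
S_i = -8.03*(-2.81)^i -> [-8.03, 22.56, -63.41, 178.17, -500.66]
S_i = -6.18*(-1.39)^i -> [-6.18, 8.59, -11.94, 16.6, -23.07]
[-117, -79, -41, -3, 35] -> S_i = -117 + 38*i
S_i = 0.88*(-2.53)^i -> [0.88, -2.23, 5.63, -14.25, 36.05]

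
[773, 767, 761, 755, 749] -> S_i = 773 + -6*i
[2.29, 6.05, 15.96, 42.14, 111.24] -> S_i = 2.29*2.64^i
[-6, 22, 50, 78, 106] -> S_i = -6 + 28*i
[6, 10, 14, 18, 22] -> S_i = 6 + 4*i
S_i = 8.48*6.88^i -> [8.48, 58.34, 401.4, 2761.6, 18999.83]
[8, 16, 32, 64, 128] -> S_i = 8*2^i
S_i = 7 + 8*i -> [7, 15, 23, 31, 39]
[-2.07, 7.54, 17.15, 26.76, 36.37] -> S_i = -2.07 + 9.61*i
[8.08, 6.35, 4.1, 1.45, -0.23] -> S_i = Random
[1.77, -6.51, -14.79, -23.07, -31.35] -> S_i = 1.77 + -8.28*i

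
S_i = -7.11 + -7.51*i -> [-7.11, -14.62, -22.13, -29.64, -37.15]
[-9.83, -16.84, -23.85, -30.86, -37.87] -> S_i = -9.83 + -7.01*i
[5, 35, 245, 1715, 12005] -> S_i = 5*7^i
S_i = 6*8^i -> [6, 48, 384, 3072, 24576]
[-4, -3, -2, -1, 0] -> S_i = -4 + 1*i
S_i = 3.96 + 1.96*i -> [3.96, 5.92, 7.88, 9.84, 11.8]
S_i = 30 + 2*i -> [30, 32, 34, 36, 38]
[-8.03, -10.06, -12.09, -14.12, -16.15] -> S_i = -8.03 + -2.03*i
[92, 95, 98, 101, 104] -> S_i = 92 + 3*i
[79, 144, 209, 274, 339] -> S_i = 79 + 65*i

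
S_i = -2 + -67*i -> [-2, -69, -136, -203, -270]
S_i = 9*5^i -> [9, 45, 225, 1125, 5625]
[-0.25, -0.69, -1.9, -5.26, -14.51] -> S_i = -0.25*2.76^i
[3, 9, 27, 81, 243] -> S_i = 3*3^i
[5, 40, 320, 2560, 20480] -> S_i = 5*8^i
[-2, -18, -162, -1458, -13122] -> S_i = -2*9^i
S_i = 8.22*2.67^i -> [8.22, 21.95, 58.6, 156.46, 417.75]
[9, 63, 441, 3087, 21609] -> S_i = 9*7^i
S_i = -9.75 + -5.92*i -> [-9.75, -15.67, -21.59, -27.51, -33.43]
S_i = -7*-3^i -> [-7, 21, -63, 189, -567]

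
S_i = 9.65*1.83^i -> [9.65, 17.66, 32.32, 59.14, 108.23]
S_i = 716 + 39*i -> [716, 755, 794, 833, 872]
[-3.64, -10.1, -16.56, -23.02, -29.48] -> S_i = -3.64 + -6.46*i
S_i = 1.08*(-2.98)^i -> [1.08, -3.22, 9.59, -28.58, 85.17]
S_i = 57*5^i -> [57, 285, 1425, 7125, 35625]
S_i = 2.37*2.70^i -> [2.37, 6.4, 17.28, 46.65, 125.95]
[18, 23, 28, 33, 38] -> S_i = 18 + 5*i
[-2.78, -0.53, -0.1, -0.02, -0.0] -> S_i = -2.78*0.19^i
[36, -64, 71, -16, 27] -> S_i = Random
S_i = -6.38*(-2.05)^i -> [-6.38, 13.08, -26.81, 54.96, -112.68]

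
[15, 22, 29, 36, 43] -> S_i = 15 + 7*i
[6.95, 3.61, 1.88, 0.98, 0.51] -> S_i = 6.95*0.52^i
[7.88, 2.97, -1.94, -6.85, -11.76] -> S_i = 7.88 + -4.91*i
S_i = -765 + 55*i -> [-765, -710, -655, -600, -545]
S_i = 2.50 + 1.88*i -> [2.5, 4.38, 6.26, 8.14, 10.02]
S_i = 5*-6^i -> [5, -30, 180, -1080, 6480]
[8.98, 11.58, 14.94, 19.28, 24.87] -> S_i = 8.98*1.29^i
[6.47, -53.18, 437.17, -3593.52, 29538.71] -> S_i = 6.47*(-8.22)^i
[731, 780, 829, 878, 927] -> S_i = 731 + 49*i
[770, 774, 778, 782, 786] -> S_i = 770 + 4*i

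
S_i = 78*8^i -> [78, 624, 4992, 39936, 319488]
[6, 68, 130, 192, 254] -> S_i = 6 + 62*i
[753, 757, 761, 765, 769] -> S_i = 753 + 4*i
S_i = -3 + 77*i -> [-3, 74, 151, 228, 305]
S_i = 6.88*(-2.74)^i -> [6.88, -18.85, 51.65, -141.53, 387.78]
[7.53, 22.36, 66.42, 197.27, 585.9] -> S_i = 7.53*2.97^i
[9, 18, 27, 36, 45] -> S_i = 9 + 9*i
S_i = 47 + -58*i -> [47, -11, -69, -127, -185]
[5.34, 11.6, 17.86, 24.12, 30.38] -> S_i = 5.34 + 6.26*i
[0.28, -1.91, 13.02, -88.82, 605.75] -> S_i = 0.28*(-6.82)^i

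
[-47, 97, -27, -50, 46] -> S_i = Random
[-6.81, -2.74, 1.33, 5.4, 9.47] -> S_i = -6.81 + 4.07*i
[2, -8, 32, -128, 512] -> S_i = 2*-4^i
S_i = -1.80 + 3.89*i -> [-1.8, 2.09, 5.98, 9.87, 13.76]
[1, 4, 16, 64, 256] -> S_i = 1*4^i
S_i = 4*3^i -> [4, 12, 36, 108, 324]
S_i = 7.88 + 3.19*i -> [7.88, 11.07, 14.26, 17.45, 20.64]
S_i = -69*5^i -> [-69, -345, -1725, -8625, -43125]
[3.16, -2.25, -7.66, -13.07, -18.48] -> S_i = 3.16 + -5.41*i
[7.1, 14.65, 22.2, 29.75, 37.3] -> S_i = 7.10 + 7.55*i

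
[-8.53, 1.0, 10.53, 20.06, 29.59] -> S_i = -8.53 + 9.53*i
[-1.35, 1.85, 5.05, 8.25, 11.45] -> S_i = -1.35 + 3.20*i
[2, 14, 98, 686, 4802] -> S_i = 2*7^i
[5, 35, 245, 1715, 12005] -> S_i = 5*7^i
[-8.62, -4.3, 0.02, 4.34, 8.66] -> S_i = -8.62 + 4.32*i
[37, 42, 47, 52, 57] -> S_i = 37 + 5*i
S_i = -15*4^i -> [-15, -60, -240, -960, -3840]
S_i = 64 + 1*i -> [64, 65, 66, 67, 68]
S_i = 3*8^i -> [3, 24, 192, 1536, 12288]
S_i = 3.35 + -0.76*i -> [3.35, 2.59, 1.83, 1.07, 0.31]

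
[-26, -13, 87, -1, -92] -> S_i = Random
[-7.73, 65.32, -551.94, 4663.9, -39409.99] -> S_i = -7.73*(-8.45)^i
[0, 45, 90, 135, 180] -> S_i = 0 + 45*i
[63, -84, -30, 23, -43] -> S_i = Random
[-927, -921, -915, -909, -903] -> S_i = -927 + 6*i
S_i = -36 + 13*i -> [-36, -23, -10, 3, 16]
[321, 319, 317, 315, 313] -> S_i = 321 + -2*i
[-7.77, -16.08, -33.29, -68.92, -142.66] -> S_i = -7.77*2.07^i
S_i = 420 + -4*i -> [420, 416, 412, 408, 404]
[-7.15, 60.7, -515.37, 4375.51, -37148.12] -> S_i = -7.15*(-8.49)^i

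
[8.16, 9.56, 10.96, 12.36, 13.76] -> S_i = 8.16 + 1.40*i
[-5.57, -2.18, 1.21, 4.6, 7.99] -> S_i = -5.57 + 3.39*i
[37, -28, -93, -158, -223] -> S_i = 37 + -65*i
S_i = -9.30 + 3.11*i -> [-9.3, -6.19, -3.08, 0.03, 3.14]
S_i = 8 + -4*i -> [8, 4, 0, -4, -8]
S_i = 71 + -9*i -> [71, 62, 53, 44, 35]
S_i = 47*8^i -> [47, 376, 3008, 24064, 192512]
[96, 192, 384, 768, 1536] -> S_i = 96*2^i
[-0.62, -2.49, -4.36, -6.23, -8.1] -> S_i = -0.62 + -1.87*i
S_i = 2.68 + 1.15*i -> [2.68, 3.83, 4.98, 6.13, 7.28]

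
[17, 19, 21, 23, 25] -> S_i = 17 + 2*i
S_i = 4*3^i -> [4, 12, 36, 108, 324]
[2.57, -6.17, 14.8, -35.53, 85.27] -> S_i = 2.57*(-2.40)^i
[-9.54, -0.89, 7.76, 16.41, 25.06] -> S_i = -9.54 + 8.65*i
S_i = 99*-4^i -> [99, -396, 1584, -6336, 25344]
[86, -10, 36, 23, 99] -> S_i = Random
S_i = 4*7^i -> [4, 28, 196, 1372, 9604]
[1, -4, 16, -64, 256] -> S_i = 1*-4^i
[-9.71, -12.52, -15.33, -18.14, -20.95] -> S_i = -9.71 + -2.81*i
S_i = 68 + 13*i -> [68, 81, 94, 107, 120]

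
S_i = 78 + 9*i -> [78, 87, 96, 105, 114]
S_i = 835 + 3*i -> [835, 838, 841, 844, 847]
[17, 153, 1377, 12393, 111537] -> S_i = 17*9^i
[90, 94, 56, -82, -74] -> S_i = Random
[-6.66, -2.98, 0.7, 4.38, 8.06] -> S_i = -6.66 + 3.68*i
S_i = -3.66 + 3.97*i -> [-3.66, 0.31, 4.28, 8.25, 12.22]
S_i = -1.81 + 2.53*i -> [-1.81, 0.72, 3.25, 5.78, 8.31]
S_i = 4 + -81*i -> [4, -77, -158, -239, -320]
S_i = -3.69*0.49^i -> [-3.69, -1.81, -0.89, -0.43, -0.21]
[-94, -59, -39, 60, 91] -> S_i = Random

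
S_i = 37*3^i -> [37, 111, 333, 999, 2997]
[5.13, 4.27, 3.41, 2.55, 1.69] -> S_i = 5.13 + -0.86*i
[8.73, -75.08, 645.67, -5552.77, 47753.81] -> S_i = 8.73*(-8.60)^i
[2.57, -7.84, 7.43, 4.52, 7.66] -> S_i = Random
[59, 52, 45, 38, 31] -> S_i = 59 + -7*i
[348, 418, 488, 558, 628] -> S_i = 348 + 70*i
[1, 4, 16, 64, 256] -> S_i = 1*4^i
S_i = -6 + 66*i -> [-6, 60, 126, 192, 258]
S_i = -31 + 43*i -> [-31, 12, 55, 98, 141]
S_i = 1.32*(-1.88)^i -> [1.32, -2.48, 4.67, -8.77, 16.49]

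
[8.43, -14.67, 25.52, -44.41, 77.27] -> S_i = 8.43*(-1.74)^i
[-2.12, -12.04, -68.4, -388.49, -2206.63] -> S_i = -2.12*5.68^i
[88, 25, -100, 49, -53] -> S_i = Random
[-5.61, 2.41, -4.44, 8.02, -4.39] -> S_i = Random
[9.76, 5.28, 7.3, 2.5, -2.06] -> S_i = Random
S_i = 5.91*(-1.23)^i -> [5.91, -7.27, 8.94, -11.0, 13.53]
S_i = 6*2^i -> [6, 12, 24, 48, 96]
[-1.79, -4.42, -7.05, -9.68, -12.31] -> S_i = -1.79 + -2.63*i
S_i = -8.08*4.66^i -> [-8.08, -37.65, -175.46, -817.65, -3810.26]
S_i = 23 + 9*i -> [23, 32, 41, 50, 59]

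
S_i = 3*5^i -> [3, 15, 75, 375, 1875]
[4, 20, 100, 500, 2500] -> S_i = 4*5^i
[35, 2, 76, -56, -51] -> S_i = Random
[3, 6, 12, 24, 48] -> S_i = 3*2^i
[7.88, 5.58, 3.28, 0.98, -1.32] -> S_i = 7.88 + -2.30*i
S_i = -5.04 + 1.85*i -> [-5.04, -3.19, -1.34, 0.51, 2.36]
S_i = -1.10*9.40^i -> [-1.1, -10.34, -97.2, -913.64, -8588.24]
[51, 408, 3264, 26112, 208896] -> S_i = 51*8^i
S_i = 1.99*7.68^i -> [1.99, 15.28, 117.37, 901.44, 6923.06]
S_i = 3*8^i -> [3, 24, 192, 1536, 12288]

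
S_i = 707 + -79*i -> [707, 628, 549, 470, 391]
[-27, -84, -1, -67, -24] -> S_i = Random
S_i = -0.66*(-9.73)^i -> [-0.66, 6.42, -62.48, 607.97, -5915.55]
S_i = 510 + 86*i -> [510, 596, 682, 768, 854]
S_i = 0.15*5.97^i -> [0.15, 0.9, 5.35, 31.92, 190.54]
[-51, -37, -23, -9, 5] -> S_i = -51 + 14*i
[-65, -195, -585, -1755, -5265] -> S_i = -65*3^i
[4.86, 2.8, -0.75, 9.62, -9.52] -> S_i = Random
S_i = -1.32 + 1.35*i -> [-1.32, 0.03, 1.38, 2.73, 4.08]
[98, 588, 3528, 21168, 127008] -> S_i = 98*6^i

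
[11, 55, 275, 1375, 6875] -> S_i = 11*5^i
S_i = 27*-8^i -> [27, -216, 1728, -13824, 110592]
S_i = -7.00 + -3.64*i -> [-7.0, -10.64, -14.28, -17.92, -21.56]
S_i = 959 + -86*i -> [959, 873, 787, 701, 615]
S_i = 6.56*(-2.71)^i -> [6.56, -17.78, 48.18, -130.56, 353.82]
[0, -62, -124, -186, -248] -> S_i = 0 + -62*i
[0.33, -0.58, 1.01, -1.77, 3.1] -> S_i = 0.33*(-1.75)^i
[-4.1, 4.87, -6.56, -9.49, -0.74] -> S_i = Random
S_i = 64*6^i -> [64, 384, 2304, 13824, 82944]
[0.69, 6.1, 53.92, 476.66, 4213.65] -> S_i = 0.69*8.84^i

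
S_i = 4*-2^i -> [4, -8, 16, -32, 64]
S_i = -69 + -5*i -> [-69, -74, -79, -84, -89]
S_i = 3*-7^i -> [3, -21, 147, -1029, 7203]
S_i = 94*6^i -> [94, 564, 3384, 20304, 121824]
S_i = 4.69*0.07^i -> [4.69, 0.33, 0.02, 0.0, 0.0]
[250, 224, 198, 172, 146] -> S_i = 250 + -26*i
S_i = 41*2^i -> [41, 82, 164, 328, 656]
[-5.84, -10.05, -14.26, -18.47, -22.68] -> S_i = -5.84 + -4.21*i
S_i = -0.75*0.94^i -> [-0.75, -0.7, -0.66, -0.62, -0.59]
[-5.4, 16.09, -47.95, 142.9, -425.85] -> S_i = -5.40*(-2.98)^i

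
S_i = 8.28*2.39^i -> [8.28, 19.79, 47.3, 113.04, 270.16]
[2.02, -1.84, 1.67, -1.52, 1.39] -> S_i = 2.02*(-0.91)^i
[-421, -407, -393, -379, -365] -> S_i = -421 + 14*i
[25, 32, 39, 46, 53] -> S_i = 25 + 7*i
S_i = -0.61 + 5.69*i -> [-0.61, 5.08, 10.77, 16.46, 22.15]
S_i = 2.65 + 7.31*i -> [2.65, 9.96, 17.27, 24.58, 31.89]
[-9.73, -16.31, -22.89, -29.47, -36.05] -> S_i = -9.73 + -6.58*i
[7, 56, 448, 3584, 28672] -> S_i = 7*8^i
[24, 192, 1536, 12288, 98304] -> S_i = 24*8^i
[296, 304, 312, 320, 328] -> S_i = 296 + 8*i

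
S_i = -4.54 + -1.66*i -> [-4.54, -6.2, -7.86, -9.52, -11.18]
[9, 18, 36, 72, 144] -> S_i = 9*2^i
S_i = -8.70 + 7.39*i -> [-8.7, -1.31, 6.08, 13.47, 20.86]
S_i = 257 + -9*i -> [257, 248, 239, 230, 221]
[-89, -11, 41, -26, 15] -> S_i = Random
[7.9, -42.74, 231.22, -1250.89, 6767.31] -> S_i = 7.90*(-5.41)^i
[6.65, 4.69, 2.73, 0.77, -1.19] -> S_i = 6.65 + -1.96*i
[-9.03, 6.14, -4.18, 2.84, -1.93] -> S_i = -9.03*(-0.68)^i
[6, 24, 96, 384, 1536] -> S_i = 6*4^i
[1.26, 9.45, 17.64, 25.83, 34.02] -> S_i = 1.26 + 8.19*i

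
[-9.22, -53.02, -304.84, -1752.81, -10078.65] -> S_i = -9.22*5.75^i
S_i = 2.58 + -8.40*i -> [2.58, -5.82, -14.22, -22.62, -31.02]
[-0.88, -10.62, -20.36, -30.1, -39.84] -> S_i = -0.88 + -9.74*i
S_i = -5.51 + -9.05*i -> [-5.51, -14.56, -23.61, -32.66, -41.71]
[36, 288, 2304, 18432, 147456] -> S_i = 36*8^i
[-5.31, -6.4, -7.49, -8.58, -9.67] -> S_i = -5.31 + -1.09*i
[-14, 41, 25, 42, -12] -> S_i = Random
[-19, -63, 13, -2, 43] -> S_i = Random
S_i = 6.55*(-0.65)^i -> [6.55, -4.26, 2.77, -1.8, 1.17]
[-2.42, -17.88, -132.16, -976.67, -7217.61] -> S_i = -2.42*7.39^i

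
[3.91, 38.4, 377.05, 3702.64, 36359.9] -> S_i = 3.91*9.82^i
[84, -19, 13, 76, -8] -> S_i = Random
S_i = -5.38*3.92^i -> [-5.38, -21.09, -82.67, -324.07, -1270.36]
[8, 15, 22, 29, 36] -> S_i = 8 + 7*i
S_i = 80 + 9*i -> [80, 89, 98, 107, 116]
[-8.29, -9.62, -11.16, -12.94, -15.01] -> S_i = -8.29*1.16^i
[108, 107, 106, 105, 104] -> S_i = 108 + -1*i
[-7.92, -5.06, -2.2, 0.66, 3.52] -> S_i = -7.92 + 2.86*i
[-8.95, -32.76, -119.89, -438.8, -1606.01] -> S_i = -8.95*3.66^i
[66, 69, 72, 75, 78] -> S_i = 66 + 3*i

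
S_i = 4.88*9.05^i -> [4.88, 44.16, 399.68, 3617.14, 32735.14]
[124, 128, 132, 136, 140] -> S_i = 124 + 4*i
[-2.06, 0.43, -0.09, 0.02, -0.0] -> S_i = -2.06*(-0.21)^i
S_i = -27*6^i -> [-27, -162, -972, -5832, -34992]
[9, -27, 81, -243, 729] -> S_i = 9*-3^i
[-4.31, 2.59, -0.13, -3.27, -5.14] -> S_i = Random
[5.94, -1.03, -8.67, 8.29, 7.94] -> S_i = Random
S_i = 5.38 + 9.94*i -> [5.38, 15.32, 25.26, 35.2, 45.14]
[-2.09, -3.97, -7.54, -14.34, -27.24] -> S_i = -2.09*1.90^i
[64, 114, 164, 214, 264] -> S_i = 64 + 50*i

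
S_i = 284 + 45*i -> [284, 329, 374, 419, 464]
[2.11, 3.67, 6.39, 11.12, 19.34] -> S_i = 2.11*1.74^i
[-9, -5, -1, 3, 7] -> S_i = -9 + 4*i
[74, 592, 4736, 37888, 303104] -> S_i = 74*8^i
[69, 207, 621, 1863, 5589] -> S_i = 69*3^i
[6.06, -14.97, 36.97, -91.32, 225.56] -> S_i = 6.06*(-2.47)^i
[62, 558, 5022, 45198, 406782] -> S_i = 62*9^i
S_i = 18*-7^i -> [18, -126, 882, -6174, 43218]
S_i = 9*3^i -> [9, 27, 81, 243, 729]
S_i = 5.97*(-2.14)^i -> [5.97, -12.78, 27.34, -58.51, 125.21]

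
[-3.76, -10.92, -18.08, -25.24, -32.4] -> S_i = -3.76 + -7.16*i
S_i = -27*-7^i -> [-27, 189, -1323, 9261, -64827]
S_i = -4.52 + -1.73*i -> [-4.52, -6.25, -7.98, -9.71, -11.44]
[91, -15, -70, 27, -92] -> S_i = Random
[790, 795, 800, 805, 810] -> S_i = 790 + 5*i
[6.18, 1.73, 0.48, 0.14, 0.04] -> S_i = 6.18*0.28^i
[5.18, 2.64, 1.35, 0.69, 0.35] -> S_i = 5.18*0.51^i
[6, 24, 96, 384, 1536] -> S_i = 6*4^i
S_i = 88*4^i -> [88, 352, 1408, 5632, 22528]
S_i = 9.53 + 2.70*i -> [9.53, 12.23, 14.93, 17.63, 20.33]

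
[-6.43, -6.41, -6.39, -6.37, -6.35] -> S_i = -6.43 + 0.02*i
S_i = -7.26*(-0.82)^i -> [-7.26, 5.95, -4.88, 4.0, -3.28]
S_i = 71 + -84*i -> [71, -13, -97, -181, -265]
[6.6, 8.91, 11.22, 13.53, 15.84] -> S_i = 6.60 + 2.31*i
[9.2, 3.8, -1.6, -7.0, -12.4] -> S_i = 9.20 + -5.40*i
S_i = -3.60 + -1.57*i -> [-3.6, -5.17, -6.74, -8.31, -9.88]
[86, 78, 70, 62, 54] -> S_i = 86 + -8*i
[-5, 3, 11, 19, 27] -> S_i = -5 + 8*i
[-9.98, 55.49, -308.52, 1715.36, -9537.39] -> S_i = -9.98*(-5.56)^i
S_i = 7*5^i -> [7, 35, 175, 875, 4375]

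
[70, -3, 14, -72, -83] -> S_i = Random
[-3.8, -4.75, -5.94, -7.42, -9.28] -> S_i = -3.80*1.25^i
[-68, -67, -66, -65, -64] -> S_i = -68 + 1*i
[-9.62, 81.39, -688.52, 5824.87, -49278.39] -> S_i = -9.62*(-8.46)^i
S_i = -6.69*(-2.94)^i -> [-6.69, 19.67, -57.83, 170.01, -499.82]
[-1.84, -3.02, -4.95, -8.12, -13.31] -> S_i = -1.84*1.64^i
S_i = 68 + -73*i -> [68, -5, -78, -151, -224]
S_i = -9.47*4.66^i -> [-9.47, -44.13, -205.65, -958.31, -4465.74]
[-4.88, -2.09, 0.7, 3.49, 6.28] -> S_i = -4.88 + 2.79*i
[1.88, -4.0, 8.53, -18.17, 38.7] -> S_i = 1.88*(-2.13)^i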